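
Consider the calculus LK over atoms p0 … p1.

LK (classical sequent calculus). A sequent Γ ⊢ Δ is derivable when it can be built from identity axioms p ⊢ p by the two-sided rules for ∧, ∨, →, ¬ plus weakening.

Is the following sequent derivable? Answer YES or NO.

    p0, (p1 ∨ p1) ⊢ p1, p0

Proof tree:
[∨L] p0, (p1 ∨ p1) ⊢ p1, p0
  [WL] p0, p1 ⊢ p0
    [Ax] p0 ⊢ p0
  [Ax] p1 ⊢ p1

Result: YES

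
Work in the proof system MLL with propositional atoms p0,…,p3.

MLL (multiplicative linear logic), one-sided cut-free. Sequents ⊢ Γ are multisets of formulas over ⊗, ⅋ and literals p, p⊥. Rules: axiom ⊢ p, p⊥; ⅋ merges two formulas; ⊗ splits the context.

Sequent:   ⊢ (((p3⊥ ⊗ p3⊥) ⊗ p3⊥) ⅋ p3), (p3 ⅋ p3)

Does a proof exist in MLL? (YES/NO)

Derivation trace:
[⅋]  ⊢ (((p3⊥ ⊗ p3⊥) ⊗ p3⊥) ⅋ p3), (p3 ⅋ p3)
  [⅋]  ⊢ p3, p3, (((p3⊥ ⊗ p3⊥) ⊗ p3⊥) ⅋ p3)
    [⊗]  ⊢ p3, p3, p3, ((p3⊥ ⊗ p3⊥) ⊗ p3⊥)
      [⊗]  ⊢ p3, p3, (p3⊥ ⊗ p3⊥)
        [Ax]  ⊢ p3, p3⊥
        [Ax]  ⊢ p3, p3⊥
      [Ax]  ⊢ p3, p3⊥

Result: YES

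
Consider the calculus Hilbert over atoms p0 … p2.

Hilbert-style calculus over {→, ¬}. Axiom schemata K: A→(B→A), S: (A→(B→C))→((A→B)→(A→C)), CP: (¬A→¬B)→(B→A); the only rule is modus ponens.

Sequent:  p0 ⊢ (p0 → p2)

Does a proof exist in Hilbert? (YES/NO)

Search for a countermodel by truth-table:
  v=000: Γ:[p0=F] Δ:[(p0 → p2)=T] refutes=False
  v=001: Γ:[p0=F] Δ:[(p0 → p2)=T] refutes=False
  v=010: Γ:[p0=F] Δ:[(p0 → p2)=T] refutes=False
  v=011: Γ:[p0=F] Δ:[(p0 → p2)=T] refutes=False
  v=100: Γ:[p0=T] Δ:[(p0 → p2)=F] refutes=True  ← countermodel

Result: NO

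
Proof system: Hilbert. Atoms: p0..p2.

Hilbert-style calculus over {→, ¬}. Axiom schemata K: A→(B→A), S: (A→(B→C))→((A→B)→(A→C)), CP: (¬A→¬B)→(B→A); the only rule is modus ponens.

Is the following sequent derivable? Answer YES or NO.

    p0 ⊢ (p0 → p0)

Proof tree:
[MP] p0 ⊢ (p0 → p0)
  [K]  ⊢ (p0 → (p0 → p0))
  [MP] p0 ⊢ p0
    [MP] p0 ⊢ (p0 → p0)
      [K]  ⊢ (p0 → (p0 → p0))
      [Hyp] p0 ⊢ p0
    [Hyp] p0 ⊢ p0

Result: YES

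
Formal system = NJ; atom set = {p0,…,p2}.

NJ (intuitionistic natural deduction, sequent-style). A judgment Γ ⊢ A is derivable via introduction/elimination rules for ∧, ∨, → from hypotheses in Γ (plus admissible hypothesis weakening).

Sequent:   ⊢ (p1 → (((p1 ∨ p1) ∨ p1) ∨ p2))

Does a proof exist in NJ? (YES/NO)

Derivation trace:
[→I]  ⊢ (p1 → (((p1 ∨ p1) ∨ p1) ∨ p2))
  [∨I₁] p1 ⊢ (((p1 ∨ p1) ∨ p1) ∨ p2)
    [∨I₁] p1 ⊢ ((p1 ∨ p1) ∨ p1)
      [∨I₂] p1 ⊢ (p1 ∨ p1)
        [Ax] p1 ⊢ p1

Result: YES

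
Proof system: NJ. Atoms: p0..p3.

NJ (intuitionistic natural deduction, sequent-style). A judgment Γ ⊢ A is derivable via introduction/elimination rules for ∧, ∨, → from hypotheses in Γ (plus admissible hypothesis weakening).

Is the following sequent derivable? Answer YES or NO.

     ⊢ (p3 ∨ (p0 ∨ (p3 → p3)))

Proof tree:
[∨I₂]  ⊢ (p3 ∨ (p0 ∨ (p3 → p3)))
  [∨I₂]  ⊢ (p0 ∨ (p3 → p3))
    [→I]  ⊢ (p3 → p3)
      [Ax] p3 ⊢ p3

Result: YES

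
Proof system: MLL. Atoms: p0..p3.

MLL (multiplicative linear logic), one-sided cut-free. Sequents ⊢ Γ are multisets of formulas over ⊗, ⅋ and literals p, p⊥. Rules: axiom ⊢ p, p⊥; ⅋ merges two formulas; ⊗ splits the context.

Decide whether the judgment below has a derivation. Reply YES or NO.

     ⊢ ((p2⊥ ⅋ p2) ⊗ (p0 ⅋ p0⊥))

Proof tree:
[⊗]  ⊢ ((p2⊥ ⅋ p2) ⊗ (p0 ⅋ p0⊥))
  [⅋]  ⊢ (p2⊥ ⅋ p2)
    [Ax]  ⊢ p2, p2⊥
  [⅋]  ⊢ (p0 ⅋ p0⊥)
    [Ax]  ⊢ p0, p0⊥

Result: YES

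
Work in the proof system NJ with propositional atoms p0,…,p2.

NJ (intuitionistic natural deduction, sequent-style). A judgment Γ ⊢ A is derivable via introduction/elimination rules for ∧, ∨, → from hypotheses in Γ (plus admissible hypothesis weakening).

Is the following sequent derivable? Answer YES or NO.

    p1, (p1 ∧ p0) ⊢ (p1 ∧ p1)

Derivation trace:
[∧I] p1, (p1 ∧ p0) ⊢ (p1 ∧ p1)
  [Ax] p1 ⊢ p1
  [Wk] p1, (p1 ∧ p0) ⊢ p1
    [Ax] p1 ⊢ p1

Result: YES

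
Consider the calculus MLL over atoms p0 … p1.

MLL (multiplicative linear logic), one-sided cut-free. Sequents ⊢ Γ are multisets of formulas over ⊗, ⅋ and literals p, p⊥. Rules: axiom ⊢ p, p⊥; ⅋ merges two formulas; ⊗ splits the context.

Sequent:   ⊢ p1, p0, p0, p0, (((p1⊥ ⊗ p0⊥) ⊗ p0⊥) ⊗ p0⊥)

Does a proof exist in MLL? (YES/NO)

Derivation trace:
[⊗]  ⊢ p1, p0, p0, p0, (((p1⊥ ⊗ p0⊥) ⊗ p0⊥) ⊗ p0⊥)
  [⊗]  ⊢ p1, p0, p0, ((p1⊥ ⊗ p0⊥) ⊗ p0⊥)
    [⊗]  ⊢ p1, p0, (p1⊥ ⊗ p0⊥)
      [Ax]  ⊢ p1, p1⊥
      [Ax]  ⊢ p0, p0⊥
    [Ax]  ⊢ p0, p0⊥
  [Ax]  ⊢ p0, p0⊥

Result: YES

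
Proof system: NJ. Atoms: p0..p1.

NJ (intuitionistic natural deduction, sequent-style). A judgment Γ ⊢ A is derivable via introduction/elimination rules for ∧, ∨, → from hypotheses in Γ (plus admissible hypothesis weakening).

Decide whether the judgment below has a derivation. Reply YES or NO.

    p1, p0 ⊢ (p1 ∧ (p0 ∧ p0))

Proof tree:
[∧I] p1, p0 ⊢ (p1 ∧ (p0 ∧ p0))
  [Ax] p1 ⊢ p1
  [∧I] p0 ⊢ (p0 ∧ p0)
    [Ax] p0 ⊢ p0
    [Ax] p0 ⊢ p0

Result: YES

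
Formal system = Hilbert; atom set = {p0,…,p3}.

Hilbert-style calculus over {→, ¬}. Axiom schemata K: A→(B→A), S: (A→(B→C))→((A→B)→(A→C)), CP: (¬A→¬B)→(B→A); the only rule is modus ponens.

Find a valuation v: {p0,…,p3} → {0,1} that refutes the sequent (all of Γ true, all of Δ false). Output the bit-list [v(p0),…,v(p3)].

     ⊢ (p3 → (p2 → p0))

Search for a countermodel by truth-table:
  v=0000: Γ:[] Δ:[(p3 → (p2 → p0))=T] refutes=False
  v=0001: Γ:[] Δ:[(p3 → (p2 → p0))=T] refutes=False
  v=0010: Γ:[] Δ:[(p3 → (p2 → p0))=T] refutes=False
  v=0011: Γ:[] Δ:[(p3 → (p2 → p0))=F] refutes=True  ← countermodel

Result: [0, 0, 1, 1]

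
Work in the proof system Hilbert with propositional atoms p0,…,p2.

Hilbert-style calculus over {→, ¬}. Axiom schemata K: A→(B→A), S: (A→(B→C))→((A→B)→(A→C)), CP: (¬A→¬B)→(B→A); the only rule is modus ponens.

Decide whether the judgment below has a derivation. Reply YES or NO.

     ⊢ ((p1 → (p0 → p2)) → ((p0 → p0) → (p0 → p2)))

Truth-table refutation:
  v=000: Γ:[] Δ:[((p1 → (p0 → p2)) → ((p0 → p0) → (p0 → p2)))=T] refutes=False
  v=001: Γ:[] Δ:[((p1 → (p0 → p2)) → ((p0 → p0) → (p0 → p2)))=T] refutes=False
  v=010: Γ:[] Δ:[((p1 → (p0 → p2)) → ((p0 → p0) → (p0 → p2)))=T] refutes=False
  v=011: Γ:[] Δ:[((p1 → (p0 → p2)) → ((p0 → p0) → (p0 → p2)))=T] refutes=False
  v=100: Γ:[] Δ:[((p1 → (p0 → p2)) → ((p0 → p0) → (p0 → p2)))=F] refutes=True  ← countermodel

Result: NO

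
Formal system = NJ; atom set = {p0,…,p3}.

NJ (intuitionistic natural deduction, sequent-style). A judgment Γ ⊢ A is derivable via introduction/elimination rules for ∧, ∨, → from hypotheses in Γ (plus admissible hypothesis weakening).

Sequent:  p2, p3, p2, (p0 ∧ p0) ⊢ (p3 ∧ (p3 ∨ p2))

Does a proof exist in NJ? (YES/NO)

Proof tree:
[Wk] p2, p3, p2, (p0 ∧ p0) ⊢ (p3 ∧ (p3 ∨ p2))
  [Wk] p2, p3, p2 ⊢ (p3 ∧ (p3 ∨ p2))
    [∧I] p2, p3 ⊢ (p3 ∧ (p3 ∨ p2))
      [Ax] p3 ⊢ p3
      [∨I₂] p2 ⊢ (p3 ∨ p2)
        [Ax] p2 ⊢ p2

Result: YES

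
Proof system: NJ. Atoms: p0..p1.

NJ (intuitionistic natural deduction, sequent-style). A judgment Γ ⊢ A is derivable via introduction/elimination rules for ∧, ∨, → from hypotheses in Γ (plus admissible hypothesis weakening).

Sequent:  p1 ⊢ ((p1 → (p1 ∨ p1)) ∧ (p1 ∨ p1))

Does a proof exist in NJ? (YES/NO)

Derivation trace:
[∧I] p1 ⊢ ((p1 → (p1 ∨ p1)) ∧ (p1 ∨ p1))
  [→I]  ⊢ (p1 → (p1 ∨ p1))
    [∨I₁] p1 ⊢ (p1 ∨ p1)
      [Ax] p1 ⊢ p1
  [∨I₁] p1 ⊢ (p1 ∨ p1)
    [Ax] p1 ⊢ p1

Result: YES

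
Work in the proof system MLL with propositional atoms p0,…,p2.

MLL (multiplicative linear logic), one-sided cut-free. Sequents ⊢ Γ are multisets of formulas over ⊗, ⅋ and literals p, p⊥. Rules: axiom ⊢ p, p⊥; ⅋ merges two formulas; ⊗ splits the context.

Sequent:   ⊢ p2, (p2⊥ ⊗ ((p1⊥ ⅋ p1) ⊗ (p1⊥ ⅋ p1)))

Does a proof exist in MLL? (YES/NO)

Proof tree:
[⊗]  ⊢ p2, (p2⊥ ⊗ ((p1⊥ ⅋ p1) ⊗ (p1⊥ ⅋ p1)))
  [Ax]  ⊢ p2, p2⊥
  [⊗]  ⊢ ((p1⊥ ⅋ p1) ⊗ (p1⊥ ⅋ p1))
    [⅋]  ⊢ (p1⊥ ⅋ p1)
      [Ax]  ⊢ p1, p1⊥
    [⅋]  ⊢ (p1⊥ ⅋ p1)
      [Ax]  ⊢ p1, p1⊥

Result: YES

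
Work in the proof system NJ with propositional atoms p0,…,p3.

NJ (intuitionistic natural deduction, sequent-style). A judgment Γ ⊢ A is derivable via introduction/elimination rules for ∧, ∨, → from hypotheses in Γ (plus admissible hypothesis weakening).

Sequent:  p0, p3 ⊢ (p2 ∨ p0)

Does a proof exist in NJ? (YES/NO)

Proof tree:
[Wk] p0, p3 ⊢ (p2 ∨ p0)
  [∨I₂] p0 ⊢ (p2 ∨ p0)
    [Ax] p0 ⊢ p0

Result: YES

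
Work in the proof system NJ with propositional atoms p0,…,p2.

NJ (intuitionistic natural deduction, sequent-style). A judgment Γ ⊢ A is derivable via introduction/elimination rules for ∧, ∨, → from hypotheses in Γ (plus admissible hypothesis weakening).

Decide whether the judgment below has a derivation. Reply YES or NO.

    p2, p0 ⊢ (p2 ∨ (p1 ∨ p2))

Derivation (root first):
[∨I₂] p2, p0 ⊢ (p2 ∨ (p1 ∨ p2))
  [Wk] p2, p0 ⊢ (p1 ∨ p2)
    [∨I₂] p2 ⊢ (p1 ∨ p2)
      [Ax] p2 ⊢ p2

Result: YES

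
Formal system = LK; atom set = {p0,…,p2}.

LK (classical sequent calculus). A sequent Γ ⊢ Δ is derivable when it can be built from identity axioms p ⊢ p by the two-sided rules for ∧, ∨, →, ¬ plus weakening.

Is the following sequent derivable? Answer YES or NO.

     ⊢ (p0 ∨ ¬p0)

Derivation (root first):
[∨R]  ⊢ (p0 ∨ ¬p0)
  [¬R]  ⊢ p0, ¬p0
    [Ax] p0 ⊢ p0

Result: YES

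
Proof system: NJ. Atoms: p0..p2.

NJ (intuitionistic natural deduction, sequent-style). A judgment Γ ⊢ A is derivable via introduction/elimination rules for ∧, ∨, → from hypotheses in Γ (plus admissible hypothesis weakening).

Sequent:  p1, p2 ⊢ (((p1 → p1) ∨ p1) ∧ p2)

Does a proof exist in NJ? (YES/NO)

Derivation (root first):
[∧I] p1, p2 ⊢ (((p1 → p1) ∨ p1) ∧ p2)
  [∨I₁] p1 ⊢ ((p1 → p1) ∨ p1)
    [→I] p1 ⊢ (p1 → p1)
      [Wk] p1, p1 ⊢ p1
        [Ax] p1 ⊢ p1
  [Ax] p2 ⊢ p2

Result: YES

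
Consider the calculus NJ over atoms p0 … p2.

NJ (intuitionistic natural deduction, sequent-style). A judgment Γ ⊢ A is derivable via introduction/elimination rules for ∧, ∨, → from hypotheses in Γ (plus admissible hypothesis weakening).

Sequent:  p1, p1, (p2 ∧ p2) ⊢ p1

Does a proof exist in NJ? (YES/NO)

Derivation (root first):
[Wk] p1, p1, (p2 ∧ p2) ⊢ p1
  [Wk] p1, p1 ⊢ p1
    [Ax] p1 ⊢ p1

Result: YES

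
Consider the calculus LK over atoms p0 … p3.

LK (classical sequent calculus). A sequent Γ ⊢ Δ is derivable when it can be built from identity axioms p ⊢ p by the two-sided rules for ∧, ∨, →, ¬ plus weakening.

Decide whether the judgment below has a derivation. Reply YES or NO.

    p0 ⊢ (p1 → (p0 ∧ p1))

Derivation (root first):
[→R] p0 ⊢ (p1 → (p0 ∧ p1))
  [∧R] p1, p0 ⊢ (p0 ∧ p1)
    [Ax] p0 ⊢ p0
    [Ax] p1 ⊢ p1

Result: YES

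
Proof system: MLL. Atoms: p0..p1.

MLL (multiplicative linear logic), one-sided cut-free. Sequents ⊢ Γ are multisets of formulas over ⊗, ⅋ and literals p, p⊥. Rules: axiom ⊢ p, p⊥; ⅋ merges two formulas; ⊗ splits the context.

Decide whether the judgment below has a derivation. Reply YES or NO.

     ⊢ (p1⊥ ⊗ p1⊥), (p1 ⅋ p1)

Proof tree:
[⅋]  ⊢ (p1⊥ ⊗ p1⊥), (p1 ⅋ p1)
  [⊗]  ⊢ p1, p1, (p1⊥ ⊗ p1⊥)
    [Ax]  ⊢ p1, p1⊥
    [Ax]  ⊢ p1, p1⊥

Result: YES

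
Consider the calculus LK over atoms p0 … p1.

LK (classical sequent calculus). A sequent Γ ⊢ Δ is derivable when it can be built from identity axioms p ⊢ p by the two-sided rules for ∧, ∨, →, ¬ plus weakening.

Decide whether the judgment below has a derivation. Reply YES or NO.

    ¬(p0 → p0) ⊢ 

Derivation (root first):
[¬L] ¬(p0 → p0) ⊢ 
  [→R]  ⊢ (p0 → p0)
    [Ax] p0 ⊢ p0

Result: YES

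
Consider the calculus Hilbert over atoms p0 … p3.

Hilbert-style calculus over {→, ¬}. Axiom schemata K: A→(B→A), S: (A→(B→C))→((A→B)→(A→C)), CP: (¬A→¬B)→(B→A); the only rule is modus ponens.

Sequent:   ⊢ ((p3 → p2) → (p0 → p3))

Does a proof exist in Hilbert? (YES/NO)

Search for a countermodel by truth-table:
  v=0000: Γ:[] Δ:[((p3 → p2) → (p0 → p3))=T] refutes=False
  v=0001: Γ:[] Δ:[((p3 → p2) → (p0 → p3))=T] refutes=False
  v=0010: Γ:[] Δ:[((p3 → p2) → (p0 → p3))=T] refutes=False
  v=0011: Γ:[] Δ:[((p3 → p2) → (p0 → p3))=T] refutes=False
  v=0100: Γ:[] Δ:[((p3 → p2) → (p0 → p3))=T] refutes=False
  v=0101: Γ:[] Δ:[((p3 → p2) → (p0 → p3))=T] refutes=False
  v=0110: Γ:[] Δ:[((p3 → p2) → (p0 → p3))=T] refutes=False
  v=0111: Γ:[] Δ:[((p3 → p2) → (p0 → p3))=T] refutes=False
  v=1000: Γ:[] Δ:[((p3 → p2) → (p0 → p3))=F] refutes=True  ← countermodel

Result: NO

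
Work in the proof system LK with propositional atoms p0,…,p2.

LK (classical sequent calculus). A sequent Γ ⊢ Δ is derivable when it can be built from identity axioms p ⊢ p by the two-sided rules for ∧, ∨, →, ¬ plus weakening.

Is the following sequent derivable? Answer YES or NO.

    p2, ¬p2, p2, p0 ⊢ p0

Proof tree:
[WL] p2, ¬p2, p2, p0 ⊢ p0
  [WR] p2, ¬p2, p2 ⊢ p0
    [WL] p2, ¬p2, p2 ⊢ 
      [¬L] p2, ¬p2 ⊢ 
        [Ax] p2 ⊢ p2

Result: YES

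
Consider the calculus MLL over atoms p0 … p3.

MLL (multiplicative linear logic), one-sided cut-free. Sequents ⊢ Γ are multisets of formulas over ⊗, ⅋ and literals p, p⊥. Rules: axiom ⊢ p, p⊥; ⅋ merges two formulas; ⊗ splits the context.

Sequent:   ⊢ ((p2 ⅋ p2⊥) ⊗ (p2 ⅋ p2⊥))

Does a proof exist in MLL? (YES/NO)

Derivation (root first):
[⊗]  ⊢ ((p2 ⅋ p2⊥) ⊗ (p2 ⅋ p2⊥))
  [⅋]  ⊢ (p2 ⅋ p2⊥)
    [Ax]  ⊢ p2, p2⊥
  [⅋]  ⊢ (p2 ⅋ p2⊥)
    [Ax]  ⊢ p2, p2⊥

Result: YES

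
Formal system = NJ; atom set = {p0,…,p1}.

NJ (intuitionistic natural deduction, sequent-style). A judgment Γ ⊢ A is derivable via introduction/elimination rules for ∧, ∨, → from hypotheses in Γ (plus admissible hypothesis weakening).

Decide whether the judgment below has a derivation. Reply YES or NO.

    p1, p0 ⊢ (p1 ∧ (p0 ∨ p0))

Proof tree:
[∧I] p1, p0 ⊢ (p1 ∧ (p0 ∨ p0))
  [Ax] p1 ⊢ p1
  [∨I₁] p0, p0 ⊢ (p0 ∨ p0)
    [Wk] p0, p0 ⊢ p0
      [Ax] p0 ⊢ p0

Result: YES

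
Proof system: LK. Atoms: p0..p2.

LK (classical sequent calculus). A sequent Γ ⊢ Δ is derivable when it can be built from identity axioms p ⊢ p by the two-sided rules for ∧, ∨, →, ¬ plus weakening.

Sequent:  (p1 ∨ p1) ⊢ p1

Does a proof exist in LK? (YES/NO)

Proof tree:
[∨L] (p1 ∨ p1) ⊢ p1
  [WR] p1 ⊢ p1, p1
    [Ax] p1 ⊢ p1
  [Ax] p1 ⊢ p1

Result: YES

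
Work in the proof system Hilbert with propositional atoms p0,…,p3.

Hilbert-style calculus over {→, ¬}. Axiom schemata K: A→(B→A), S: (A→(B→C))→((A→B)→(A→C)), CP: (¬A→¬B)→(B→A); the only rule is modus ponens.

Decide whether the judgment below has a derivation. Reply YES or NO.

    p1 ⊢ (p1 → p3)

Search for a countermodel by truth-table:
  v=0000: Γ:[p1=F] Δ:[(p1 → p3)=T] refutes=False
  v=0001: Γ:[p1=F] Δ:[(p1 → p3)=T] refutes=False
  v=0010: Γ:[p1=F] Δ:[(p1 → p3)=T] refutes=False
  v=0011: Γ:[p1=F] Δ:[(p1 → p3)=T] refutes=False
  v=0100: Γ:[p1=T] Δ:[(p1 → p3)=F] refutes=True  ← countermodel

Result: NO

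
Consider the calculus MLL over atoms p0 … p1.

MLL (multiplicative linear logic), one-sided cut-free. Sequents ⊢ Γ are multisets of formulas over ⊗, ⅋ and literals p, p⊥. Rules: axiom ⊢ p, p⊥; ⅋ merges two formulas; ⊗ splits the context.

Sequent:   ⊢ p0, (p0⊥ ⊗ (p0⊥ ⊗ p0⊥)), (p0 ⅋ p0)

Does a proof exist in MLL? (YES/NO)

Derivation (root first):
[⅋]  ⊢ p0, (p0⊥ ⊗ (p0⊥ ⊗ p0⊥)), (p0 ⅋ p0)
  [⊗]  ⊢ p0, p0, p0, (p0⊥ ⊗ (p0⊥ ⊗ p0⊥))
    [Ax]  ⊢ p0, p0⊥
    [⊗]  ⊢ p0, p0, (p0⊥ ⊗ p0⊥)
      [Ax]  ⊢ p0, p0⊥
      [Ax]  ⊢ p0, p0⊥

Result: YES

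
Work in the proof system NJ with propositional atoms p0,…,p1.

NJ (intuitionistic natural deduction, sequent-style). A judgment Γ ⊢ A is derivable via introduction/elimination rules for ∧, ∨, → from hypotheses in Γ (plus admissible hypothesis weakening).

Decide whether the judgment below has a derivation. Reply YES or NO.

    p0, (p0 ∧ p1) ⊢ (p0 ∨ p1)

Proof tree:
[Wk] p0, (p0 ∧ p1) ⊢ (p0 ∨ p1)
  [∨I₁] p0 ⊢ (p0 ∨ p1)
    [Ax] p0 ⊢ p0

Result: YES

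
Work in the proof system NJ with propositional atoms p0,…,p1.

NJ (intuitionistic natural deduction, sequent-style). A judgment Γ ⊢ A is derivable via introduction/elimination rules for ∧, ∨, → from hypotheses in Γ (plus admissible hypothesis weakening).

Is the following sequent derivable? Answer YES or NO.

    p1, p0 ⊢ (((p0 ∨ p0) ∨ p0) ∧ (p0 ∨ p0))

Derivation trace:
[∧I] p1, p0 ⊢ (((p0 ∨ p0) ∨ p0) ∧ (p0 ∨ p0))
  [∨I₁] p0, p1 ⊢ ((p0 ∨ p0) ∨ p0)
    [∨I₁] p0, p1 ⊢ (p0 ∨ p0)
      [Wk] p0, p1 ⊢ p0
        [Ax] p0 ⊢ p0
  [∨I₂] p0 ⊢ (p0 ∨ p0)
    [Ax] p0 ⊢ p0

Result: YES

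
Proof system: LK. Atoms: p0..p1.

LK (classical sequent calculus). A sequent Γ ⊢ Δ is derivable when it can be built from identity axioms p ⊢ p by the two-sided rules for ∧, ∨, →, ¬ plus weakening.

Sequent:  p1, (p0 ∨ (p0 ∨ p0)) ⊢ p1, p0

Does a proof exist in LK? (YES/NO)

Derivation trace:
[∨L] p1, (p0 ∨ (p0 ∨ p0)) ⊢ p1, p0
  [Ax] p0 ⊢ p0
  [∨L] p1, (p0 ∨ p0) ⊢ p1, p0
    [WL] p1, p1, p0 ⊢ p1
      [WL] p1, p1 ⊢ p1
        [Ax] p1 ⊢ p1
    [Ax] p0 ⊢ p0

Result: YES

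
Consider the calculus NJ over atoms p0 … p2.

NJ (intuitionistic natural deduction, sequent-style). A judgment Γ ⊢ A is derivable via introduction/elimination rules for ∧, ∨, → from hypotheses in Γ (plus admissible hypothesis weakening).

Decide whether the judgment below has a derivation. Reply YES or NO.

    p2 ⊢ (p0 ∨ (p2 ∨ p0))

Derivation (root first):
[∨I₂] p2 ⊢ (p0 ∨ (p2 ∨ p0))
  [∨I₁] p2 ⊢ (p2 ∨ p0)
    [Ax] p2 ⊢ p2

Result: YES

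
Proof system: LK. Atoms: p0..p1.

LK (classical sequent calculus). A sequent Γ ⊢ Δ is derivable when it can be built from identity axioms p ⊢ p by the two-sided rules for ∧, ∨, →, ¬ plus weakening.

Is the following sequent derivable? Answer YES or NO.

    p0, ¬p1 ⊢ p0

Derivation (root first):
[¬L] p0, ¬p1 ⊢ p0
  [WR] p0 ⊢ p0, p1
    [Ax] p0 ⊢ p0

Result: YES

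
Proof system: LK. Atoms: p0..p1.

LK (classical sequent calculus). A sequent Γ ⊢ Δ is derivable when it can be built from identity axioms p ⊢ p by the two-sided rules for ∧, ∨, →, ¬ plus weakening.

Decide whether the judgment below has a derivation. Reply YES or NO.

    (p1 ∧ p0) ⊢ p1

Derivation trace:
[∧L] (p1 ∧ p0) ⊢ p1
  [WL] p1, p0 ⊢ p1
    [Ax] p1 ⊢ p1

Result: YES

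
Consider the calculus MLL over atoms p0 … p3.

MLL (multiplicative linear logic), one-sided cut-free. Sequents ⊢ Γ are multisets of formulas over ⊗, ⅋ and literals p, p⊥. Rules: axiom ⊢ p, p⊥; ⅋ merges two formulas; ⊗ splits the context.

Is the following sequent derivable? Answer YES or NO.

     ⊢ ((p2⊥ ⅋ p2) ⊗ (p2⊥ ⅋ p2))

Derivation (root first):
[⊗]  ⊢ ((p2⊥ ⅋ p2) ⊗ (p2⊥ ⅋ p2))
  [⅋]  ⊢ (p2⊥ ⅋ p2)
    [Ax]  ⊢ p2, p2⊥
  [⅋]  ⊢ (p2⊥ ⅋ p2)
    [Ax]  ⊢ p2, p2⊥

Result: YES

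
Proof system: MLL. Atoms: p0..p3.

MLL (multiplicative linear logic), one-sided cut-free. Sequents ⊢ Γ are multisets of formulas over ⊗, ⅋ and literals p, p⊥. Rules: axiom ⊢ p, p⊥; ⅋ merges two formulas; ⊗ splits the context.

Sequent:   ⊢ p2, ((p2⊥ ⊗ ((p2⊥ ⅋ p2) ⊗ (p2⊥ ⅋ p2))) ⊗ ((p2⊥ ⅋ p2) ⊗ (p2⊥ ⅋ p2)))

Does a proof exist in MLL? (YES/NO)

Derivation (root first):
[⊗]  ⊢ p2, ((p2⊥ ⊗ ((p2⊥ ⅋ p2) ⊗ (p2⊥ ⅋ p2))) ⊗ ((p2⊥ ⅋ p2) ⊗ (p2⊥ ⅋ p2)))
  [⊗]  ⊢ p2, (p2⊥ ⊗ ((p2⊥ ⅋ p2) ⊗ (p2⊥ ⅋ p2)))
    [Ax]  ⊢ p2, p2⊥
    [⊗]  ⊢ ((p2⊥ ⅋ p2) ⊗ (p2⊥ ⅋ p2))
      [⅋]  ⊢ (p2⊥ ⅋ p2)
        [Ax]  ⊢ p2, p2⊥
      [⅋]  ⊢ (p2⊥ ⅋ p2)
        [Ax]  ⊢ p2, p2⊥
  [⊗]  ⊢ ((p2⊥ ⅋ p2) ⊗ (p2⊥ ⅋ p2))
    [⅋]  ⊢ (p2⊥ ⅋ p2)
      [Ax]  ⊢ p2, p2⊥
    [⅋]  ⊢ (p2⊥ ⅋ p2)
      [Ax]  ⊢ p2, p2⊥

Result: YES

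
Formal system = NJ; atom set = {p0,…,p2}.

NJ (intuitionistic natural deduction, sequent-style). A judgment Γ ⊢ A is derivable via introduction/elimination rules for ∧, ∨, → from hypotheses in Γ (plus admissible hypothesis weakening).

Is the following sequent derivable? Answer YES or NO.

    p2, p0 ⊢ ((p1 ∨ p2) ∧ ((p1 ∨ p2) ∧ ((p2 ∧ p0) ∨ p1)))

Proof tree:
[∧I] p2, p0 ⊢ ((p1 ∨ p2) ∧ ((p1 ∨ p2) ∧ ((p2 ∧ p0) ∨ p1)))
  [∨I₂] p2 ⊢ (p1 ∨ p2)
    [Ax] p2 ⊢ p2
  [∧I] p2, p0 ⊢ ((p1 ∨ p2) ∧ ((p2 ∧ p0) ∨ p1))
    [∨I₂] p2 ⊢ (p1 ∨ p2)
      [Ax] p2 ⊢ p2
    [∨I₁] p2, p0 ⊢ ((p2 ∧ p0) ∨ p1)
      [∧I] p2, p0 ⊢ (p2 ∧ p0)
        [Ax] p2 ⊢ p2
        [Ax] p0 ⊢ p0

Result: YES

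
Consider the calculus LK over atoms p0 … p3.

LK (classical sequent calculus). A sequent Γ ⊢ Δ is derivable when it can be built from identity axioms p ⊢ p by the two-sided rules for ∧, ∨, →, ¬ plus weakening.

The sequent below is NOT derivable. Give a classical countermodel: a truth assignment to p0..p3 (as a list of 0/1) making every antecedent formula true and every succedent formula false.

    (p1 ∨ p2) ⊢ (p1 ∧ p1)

Enumerate valuations to refute Γ ⊢ Δ:
  v=0000: Γ:[(p1 ∨ p2)=F] Δ:[(p1 ∧ p1)=F] refutes=False
  v=0001: Γ:[(p1 ∨ p2)=F] Δ:[(p1 ∧ p1)=F] refutes=False
  v=0010: Γ:[(p1 ∨ p2)=T] Δ:[(p1 ∧ p1)=F] refutes=True  ← countermodel

Result: [0, 0, 1, 0]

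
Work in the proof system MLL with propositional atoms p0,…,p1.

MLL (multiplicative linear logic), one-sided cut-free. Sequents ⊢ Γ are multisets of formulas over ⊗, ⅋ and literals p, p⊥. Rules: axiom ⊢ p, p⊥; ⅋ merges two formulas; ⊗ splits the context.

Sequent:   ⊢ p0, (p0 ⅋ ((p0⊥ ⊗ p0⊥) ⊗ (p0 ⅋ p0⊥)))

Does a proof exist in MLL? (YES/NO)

Derivation trace:
[⅋]  ⊢ p0, (p0 ⅋ ((p0⊥ ⊗ p0⊥) ⊗ (p0 ⅋ p0⊥)))
  [⊗]  ⊢ p0, p0, ((p0⊥ ⊗ p0⊥) ⊗ (p0 ⅋ p0⊥))
    [⊗]  ⊢ p0, p0, (p0⊥ ⊗ p0⊥)
      [Ax]  ⊢ p0, p0⊥
      [Ax]  ⊢ p0, p0⊥
    [⅋]  ⊢ (p0 ⅋ p0⊥)
      [Ax]  ⊢ p0, p0⊥

Result: YES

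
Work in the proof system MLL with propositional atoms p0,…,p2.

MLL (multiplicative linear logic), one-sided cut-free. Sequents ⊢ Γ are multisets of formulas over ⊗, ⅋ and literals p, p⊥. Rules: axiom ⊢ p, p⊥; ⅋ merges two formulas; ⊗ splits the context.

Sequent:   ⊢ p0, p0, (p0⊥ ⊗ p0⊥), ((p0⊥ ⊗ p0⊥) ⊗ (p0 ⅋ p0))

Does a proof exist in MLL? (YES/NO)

Proof tree:
[⊗]  ⊢ p0, p0, (p0⊥ ⊗ p0⊥), ((p0⊥ ⊗ p0⊥) ⊗ (p0 ⅋ p0))
  [⊗]  ⊢ p0, p0, (p0⊥ ⊗ p0⊥)
    [Ax]  ⊢ p0, p0⊥
    [Ax]  ⊢ p0, p0⊥
  [⅋]  ⊢ (p0⊥ ⊗ p0⊥), (p0 ⅋ p0)
    [⊗]  ⊢ p0, p0, (p0⊥ ⊗ p0⊥)
      [Ax]  ⊢ p0, p0⊥
      [Ax]  ⊢ p0, p0⊥

Result: YES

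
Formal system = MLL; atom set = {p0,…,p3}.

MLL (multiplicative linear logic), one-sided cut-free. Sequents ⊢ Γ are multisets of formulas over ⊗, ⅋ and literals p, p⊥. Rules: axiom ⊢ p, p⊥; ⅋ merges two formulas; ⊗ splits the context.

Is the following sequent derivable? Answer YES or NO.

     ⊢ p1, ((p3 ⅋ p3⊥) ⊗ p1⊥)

Derivation trace:
[⊗]  ⊢ p1, ((p3 ⅋ p3⊥) ⊗ p1⊥)
  [⅋]  ⊢ (p3 ⅋ p3⊥)
    [Ax]  ⊢ p3, p3⊥
  [Ax]  ⊢ p1, p1⊥

Result: YES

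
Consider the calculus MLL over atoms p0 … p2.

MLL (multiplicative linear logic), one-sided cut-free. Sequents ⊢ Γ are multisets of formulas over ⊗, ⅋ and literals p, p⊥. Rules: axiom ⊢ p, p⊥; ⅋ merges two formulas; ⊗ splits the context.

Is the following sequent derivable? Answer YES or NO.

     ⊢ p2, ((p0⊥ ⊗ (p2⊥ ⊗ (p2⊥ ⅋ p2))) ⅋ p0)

Proof tree:
[⅋]  ⊢ p2, ((p0⊥ ⊗ (p2⊥ ⊗ (p2⊥ ⅋ p2))) ⅋ p0)
  [⊗]  ⊢ p0, p2, (p0⊥ ⊗ (p2⊥ ⊗ (p2⊥ ⅋ p2)))
    [Ax]  ⊢ p0, p0⊥
    [⊗]  ⊢ p2, (p2⊥ ⊗ (p2⊥ ⅋ p2))
      [Ax]  ⊢ p2, p2⊥
      [⅋]  ⊢ (p2⊥ ⅋ p2)
        [Ax]  ⊢ p2, p2⊥

Result: YES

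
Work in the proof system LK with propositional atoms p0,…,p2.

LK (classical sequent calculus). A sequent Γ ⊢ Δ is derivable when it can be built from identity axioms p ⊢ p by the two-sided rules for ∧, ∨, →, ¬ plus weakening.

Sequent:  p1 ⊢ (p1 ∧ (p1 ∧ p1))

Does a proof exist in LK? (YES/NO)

Proof tree:
[∧R] p1 ⊢ (p1 ∧ (p1 ∧ p1))
  [Ax] p1 ⊢ p1
  [∧R] p1 ⊢ (p1 ∧ p1)
    [Ax] p1 ⊢ p1
    [Ax] p1 ⊢ p1

Result: YES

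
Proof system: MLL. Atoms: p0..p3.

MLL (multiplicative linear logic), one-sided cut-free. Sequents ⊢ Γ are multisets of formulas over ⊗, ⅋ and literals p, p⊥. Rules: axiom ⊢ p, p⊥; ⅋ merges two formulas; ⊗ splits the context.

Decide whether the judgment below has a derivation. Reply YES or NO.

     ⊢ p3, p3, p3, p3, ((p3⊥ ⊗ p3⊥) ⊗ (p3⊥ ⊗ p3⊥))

Derivation (root first):
[⊗]  ⊢ p3, p3, p3, p3, ((p3⊥ ⊗ p3⊥) ⊗ (p3⊥ ⊗ p3⊥))
  [⊗]  ⊢ p3, p3, (p3⊥ ⊗ p3⊥)
    [Ax]  ⊢ p3, p3⊥
    [Ax]  ⊢ p3, p3⊥
  [⊗]  ⊢ p3, p3, (p3⊥ ⊗ p3⊥)
    [Ax]  ⊢ p3, p3⊥
    [Ax]  ⊢ p3, p3⊥

Result: YES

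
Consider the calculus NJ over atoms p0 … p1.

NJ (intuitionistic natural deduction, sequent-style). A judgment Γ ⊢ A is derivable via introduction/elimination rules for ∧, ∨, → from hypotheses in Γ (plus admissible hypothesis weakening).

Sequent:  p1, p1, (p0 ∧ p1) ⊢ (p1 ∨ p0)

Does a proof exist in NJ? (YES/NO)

Proof tree:
[Wk] p1, p1, (p0 ∧ p1) ⊢ (p1 ∨ p0)
  [∨I₁] p1, p1 ⊢ (p1 ∨ p0)
    [Wk] p1, p1 ⊢ p1
      [Ax] p1 ⊢ p1

Result: YES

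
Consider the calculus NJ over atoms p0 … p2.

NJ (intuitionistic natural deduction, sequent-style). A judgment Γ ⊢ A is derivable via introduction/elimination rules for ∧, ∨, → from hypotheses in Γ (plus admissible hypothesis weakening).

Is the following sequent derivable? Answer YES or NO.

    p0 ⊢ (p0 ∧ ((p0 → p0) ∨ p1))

Proof tree:
[∧I] p0 ⊢ (p0 ∧ ((p0 → p0) ∨ p1))
  [Ax] p0 ⊢ p0
  [∨I₁]  ⊢ ((p0 → p0) ∨ p1)
    [→I]  ⊢ (p0 → p0)
      [Ax] p0 ⊢ p0

Result: YES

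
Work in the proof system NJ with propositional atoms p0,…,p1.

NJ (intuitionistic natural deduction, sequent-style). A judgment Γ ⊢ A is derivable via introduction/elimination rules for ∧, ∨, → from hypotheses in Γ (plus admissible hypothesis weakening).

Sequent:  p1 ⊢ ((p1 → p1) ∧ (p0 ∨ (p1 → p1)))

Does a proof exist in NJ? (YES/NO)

Derivation trace:
[∧I] p1 ⊢ ((p1 → p1) ∧ (p0 ∨ (p1 → p1)))
  [→I] p1 ⊢ (p1 → p1)
    [Wk] p1, p1 ⊢ p1
      [Ax] p1 ⊢ p1
  [∨I₂] p1 ⊢ (p0 ∨ (p1 → p1))
    [→I] p1 ⊢ (p1 → p1)
      [Wk] p1, p1 ⊢ p1
        [Ax] p1 ⊢ p1

Result: YES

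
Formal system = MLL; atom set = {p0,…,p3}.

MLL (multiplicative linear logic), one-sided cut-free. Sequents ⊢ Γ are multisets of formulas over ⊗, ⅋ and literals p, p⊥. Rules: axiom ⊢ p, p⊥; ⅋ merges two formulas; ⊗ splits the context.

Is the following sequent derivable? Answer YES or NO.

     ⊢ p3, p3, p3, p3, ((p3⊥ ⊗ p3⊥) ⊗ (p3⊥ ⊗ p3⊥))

Proof tree:
[⊗]  ⊢ p3, p3, p3, p3, ((p3⊥ ⊗ p3⊥) ⊗ (p3⊥ ⊗ p3⊥))
  [⊗]  ⊢ p3, p3, (p3⊥ ⊗ p3⊥)
    [Ax]  ⊢ p3, p3⊥
    [Ax]  ⊢ p3, p3⊥
  [⊗]  ⊢ p3, p3, (p3⊥ ⊗ p3⊥)
    [Ax]  ⊢ p3, p3⊥
    [Ax]  ⊢ p3, p3⊥

Result: YES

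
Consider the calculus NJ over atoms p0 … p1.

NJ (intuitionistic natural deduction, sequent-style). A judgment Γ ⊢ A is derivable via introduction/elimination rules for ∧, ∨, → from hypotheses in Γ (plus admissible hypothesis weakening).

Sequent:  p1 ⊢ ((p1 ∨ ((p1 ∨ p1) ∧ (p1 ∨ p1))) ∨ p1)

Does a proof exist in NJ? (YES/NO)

Derivation (root first):
[∨I₁] p1 ⊢ ((p1 ∨ ((p1 ∨ p1) ∧ (p1 ∨ p1))) ∨ p1)
  [∨I₂] p1 ⊢ (p1 ∨ ((p1 ∨ p1) ∧ (p1 ∨ p1)))
    [∧I] p1 ⊢ ((p1 ∨ p1) ∧ (p1 ∨ p1))
      [∨I₂] p1 ⊢ (p1 ∨ p1)
        [Ax] p1 ⊢ p1
      [∨I₂] p1 ⊢ (p1 ∨ p1)
        [Ax] p1 ⊢ p1

Result: YES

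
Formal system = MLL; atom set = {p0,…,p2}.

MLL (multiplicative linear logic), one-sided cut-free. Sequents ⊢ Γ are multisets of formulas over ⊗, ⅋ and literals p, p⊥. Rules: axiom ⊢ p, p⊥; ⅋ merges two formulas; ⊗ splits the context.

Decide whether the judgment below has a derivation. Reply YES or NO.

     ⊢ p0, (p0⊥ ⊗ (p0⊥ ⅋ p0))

Derivation (root first):
[⊗]  ⊢ p0, (p0⊥ ⊗ (p0⊥ ⅋ p0))
  [Ax]  ⊢ p0, p0⊥
  [⅋]  ⊢ (p0⊥ ⅋ p0)
    [Ax]  ⊢ p0, p0⊥

Result: YES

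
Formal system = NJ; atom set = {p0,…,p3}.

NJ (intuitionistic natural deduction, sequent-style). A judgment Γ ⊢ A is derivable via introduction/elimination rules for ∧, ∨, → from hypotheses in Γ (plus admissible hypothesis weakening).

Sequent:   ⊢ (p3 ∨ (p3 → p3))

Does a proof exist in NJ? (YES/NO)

Proof tree:
[∨I₂]  ⊢ (p3 ∨ (p3 → p3))
  [→I]  ⊢ (p3 → p3)
    [Ax] p3 ⊢ p3

Result: YES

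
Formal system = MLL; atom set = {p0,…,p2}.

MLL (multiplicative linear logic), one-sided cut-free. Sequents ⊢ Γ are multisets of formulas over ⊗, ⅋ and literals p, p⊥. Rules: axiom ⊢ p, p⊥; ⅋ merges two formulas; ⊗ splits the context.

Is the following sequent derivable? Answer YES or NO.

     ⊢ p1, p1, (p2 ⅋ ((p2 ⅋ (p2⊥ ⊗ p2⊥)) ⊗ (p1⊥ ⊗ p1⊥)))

Proof tree:
[⅋]  ⊢ p1, p1, (p2 ⅋ ((p2 ⅋ (p2⊥ ⊗ p2⊥)) ⊗ (p1⊥ ⊗ p1⊥)))
  [⊗]  ⊢ p2, p1, p1, ((p2 ⅋ (p2⊥ ⊗ p2⊥)) ⊗ (p1⊥ ⊗ p1⊥))
    [⅋]  ⊢ p2, (p2 ⅋ (p2⊥ ⊗ p2⊥))
      [⊗]  ⊢ p2, p2, (p2⊥ ⊗ p2⊥)
        [Ax]  ⊢ p2, p2⊥
        [Ax]  ⊢ p2, p2⊥
    [⊗]  ⊢ p1, p1, (p1⊥ ⊗ p1⊥)
      [Ax]  ⊢ p1, p1⊥
      [Ax]  ⊢ p1, p1⊥

Result: YES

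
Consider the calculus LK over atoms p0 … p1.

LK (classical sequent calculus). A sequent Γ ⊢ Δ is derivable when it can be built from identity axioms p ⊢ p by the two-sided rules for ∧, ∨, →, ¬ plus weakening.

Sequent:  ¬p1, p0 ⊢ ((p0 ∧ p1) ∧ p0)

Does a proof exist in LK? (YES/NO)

Truth-table refutation:
  v=00: Γ:[¬p1=T, p0=F] Δ:[((p0 ∧ p1) ∧ p0)=F] refutes=False
  v=01: Γ:[¬p1=F, p0=F] Δ:[((p0 ∧ p1) ∧ p0)=F] refutes=False
  v=10: Γ:[¬p1=T, p0=T] Δ:[((p0 ∧ p1) ∧ p0)=F] refutes=True  ← countermodel

Result: NO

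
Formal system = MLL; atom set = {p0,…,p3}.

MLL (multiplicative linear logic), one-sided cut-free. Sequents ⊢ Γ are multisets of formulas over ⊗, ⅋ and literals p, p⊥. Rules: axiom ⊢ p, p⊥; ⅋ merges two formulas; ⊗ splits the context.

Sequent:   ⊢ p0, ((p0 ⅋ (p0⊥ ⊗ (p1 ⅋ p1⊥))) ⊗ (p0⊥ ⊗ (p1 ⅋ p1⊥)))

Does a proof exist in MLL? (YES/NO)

Derivation (root first):
[⊗]  ⊢ p0, ((p0 ⅋ (p0⊥ ⊗ (p1 ⅋ p1⊥))) ⊗ (p0⊥ ⊗ (p1 ⅋ p1⊥)))
  [⅋]  ⊢ (p0 ⅋ (p0⊥ ⊗ (p1 ⅋ p1⊥)))
    [⊗]  ⊢ p0, (p0⊥ ⊗ (p1 ⅋ p1⊥))
      [Ax]  ⊢ p0, p0⊥
      [⅋]  ⊢ (p1 ⅋ p1⊥)
        [Ax]  ⊢ p1, p1⊥
  [⊗]  ⊢ p0, (p0⊥ ⊗ (p1 ⅋ p1⊥))
    [Ax]  ⊢ p0, p0⊥
    [⅋]  ⊢ (p1 ⅋ p1⊥)
      [Ax]  ⊢ p1, p1⊥

Result: YES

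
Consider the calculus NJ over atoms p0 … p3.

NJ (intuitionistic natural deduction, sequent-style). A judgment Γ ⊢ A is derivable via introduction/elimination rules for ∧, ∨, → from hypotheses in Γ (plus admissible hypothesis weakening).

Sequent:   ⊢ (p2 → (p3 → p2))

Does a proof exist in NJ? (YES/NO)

Proof tree:
[→I]  ⊢ (p2 → (p3 → p2))
  [→I] p2 ⊢ (p3 → p2)
    [Wk] p2, p3 ⊢ p2
      [Ax] p2 ⊢ p2

Result: YES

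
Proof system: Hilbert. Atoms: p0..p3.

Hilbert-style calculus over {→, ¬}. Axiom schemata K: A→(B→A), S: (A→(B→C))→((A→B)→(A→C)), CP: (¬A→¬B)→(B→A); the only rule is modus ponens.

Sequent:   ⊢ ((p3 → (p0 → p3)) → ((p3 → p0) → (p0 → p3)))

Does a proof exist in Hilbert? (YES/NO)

Search for a countermodel by truth-table:
  v=0000: Γ:[] Δ:[((p3 → (p0 → p3)) → ((p3 → p0) → (p0 → p3)))=T] refutes=False
  v=0001: Γ:[] Δ:[((p3 → (p0 → p3)) → ((p3 → p0) → (p0 → p3)))=T] refutes=False
  v=0010: Γ:[] Δ:[((p3 → (p0 → p3)) → ((p3 → p0) → (p0 → p3)))=T] refutes=False
  v=0011: Γ:[] Δ:[((p3 → (p0 → p3)) → ((p3 → p0) → (p0 → p3)))=T] refutes=False
  v=0100: Γ:[] Δ:[((p3 → (p0 → p3)) → ((p3 → p0) → (p0 → p3)))=T] refutes=False
  v=0101: Γ:[] Δ:[((p3 → (p0 → p3)) → ((p3 → p0) → (p0 → p3)))=T] refutes=False
  v=0110: Γ:[] Δ:[((p3 → (p0 → p3)) → ((p3 → p0) → (p0 → p3)))=T] refutes=False
  v=0111: Γ:[] Δ:[((p3 → (p0 → p3)) → ((p3 → p0) → (p0 → p3)))=T] refutes=False
  v=1000: Γ:[] Δ:[((p3 → (p0 → p3)) → ((p3 → p0) → (p0 → p3)))=F] refutes=True  ← countermodel

Result: NO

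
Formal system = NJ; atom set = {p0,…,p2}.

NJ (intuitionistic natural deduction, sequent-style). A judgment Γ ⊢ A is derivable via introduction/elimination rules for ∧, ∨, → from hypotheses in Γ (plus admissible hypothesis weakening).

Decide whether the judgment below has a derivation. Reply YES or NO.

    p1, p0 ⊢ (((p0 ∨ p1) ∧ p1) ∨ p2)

Derivation trace:
[∨I₁] p1, p0 ⊢ (((p0 ∨ p1) ∧ p1) ∨ p2)
  [∧I] p1, p0 ⊢ ((p0 ∨ p1) ∧ p1)
    [∨I₁] p0 ⊢ (p0 ∨ p1)
      [Ax] p0 ⊢ p0
    [Wk] p1, p0 ⊢ p1
      [Ax] p1 ⊢ p1

Result: YES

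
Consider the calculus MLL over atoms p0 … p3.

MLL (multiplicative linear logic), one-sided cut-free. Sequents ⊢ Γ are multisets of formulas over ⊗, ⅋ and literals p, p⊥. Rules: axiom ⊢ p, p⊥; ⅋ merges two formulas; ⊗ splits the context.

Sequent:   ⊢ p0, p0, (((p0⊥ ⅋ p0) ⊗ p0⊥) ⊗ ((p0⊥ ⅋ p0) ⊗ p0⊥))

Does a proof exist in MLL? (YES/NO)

Derivation (root first):
[⊗]  ⊢ p0, p0, (((p0⊥ ⅋ p0) ⊗ p0⊥) ⊗ ((p0⊥ ⅋ p0) ⊗ p0⊥))
  [⊗]  ⊢ p0, ((p0⊥ ⅋ p0) ⊗ p0⊥)
    [⅋]  ⊢ (p0⊥ ⅋ p0)
      [Ax]  ⊢ p0, p0⊥
    [Ax]  ⊢ p0, p0⊥
  [⊗]  ⊢ p0, ((p0⊥ ⅋ p0) ⊗ p0⊥)
    [⅋]  ⊢ (p0⊥ ⅋ p0)
      [Ax]  ⊢ p0, p0⊥
    [Ax]  ⊢ p0, p0⊥

Result: YES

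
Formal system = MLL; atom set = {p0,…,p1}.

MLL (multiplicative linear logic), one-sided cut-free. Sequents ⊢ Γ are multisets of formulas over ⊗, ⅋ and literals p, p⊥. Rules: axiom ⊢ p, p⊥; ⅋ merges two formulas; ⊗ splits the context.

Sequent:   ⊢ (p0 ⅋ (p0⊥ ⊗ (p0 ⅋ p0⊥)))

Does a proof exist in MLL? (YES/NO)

Derivation trace:
[⅋]  ⊢ (p0 ⅋ (p0⊥ ⊗ (p0 ⅋ p0⊥)))
  [⊗]  ⊢ p0, (p0⊥ ⊗ (p0 ⅋ p0⊥))
    [Ax]  ⊢ p0, p0⊥
    [⅋]  ⊢ (p0 ⅋ p0⊥)
      [Ax]  ⊢ p0, p0⊥

Result: YES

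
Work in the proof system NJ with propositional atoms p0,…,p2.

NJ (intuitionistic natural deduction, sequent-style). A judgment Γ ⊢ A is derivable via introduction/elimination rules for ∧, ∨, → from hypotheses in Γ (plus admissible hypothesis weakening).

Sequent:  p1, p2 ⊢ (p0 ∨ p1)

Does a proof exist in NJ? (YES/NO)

Derivation (root first):
[∨I₂] p1, p2 ⊢ (p0 ∨ p1)
  [Wk] p1, p2 ⊢ p1
    [Ax] p1 ⊢ p1

Result: YES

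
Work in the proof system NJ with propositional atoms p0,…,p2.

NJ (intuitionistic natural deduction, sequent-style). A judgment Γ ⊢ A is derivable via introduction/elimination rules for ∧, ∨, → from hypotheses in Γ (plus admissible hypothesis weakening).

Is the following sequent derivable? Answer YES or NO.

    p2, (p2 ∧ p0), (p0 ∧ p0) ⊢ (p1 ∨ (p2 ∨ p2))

Proof tree:
[∨I₂] p2, (p2 ∧ p0), (p0 ∧ p0) ⊢ (p1 ∨ (p2 ∨ p2))
  [∨I₂] p2, (p2 ∧ p0), (p0 ∧ p0) ⊢ (p2 ∨ p2)
    [Wk] p2, (p2 ∧ p0), (p0 ∧ p0) ⊢ p2
      [Wk] p2, (p2 ∧ p0) ⊢ p2
        [Ax] p2 ⊢ p2

Result: YES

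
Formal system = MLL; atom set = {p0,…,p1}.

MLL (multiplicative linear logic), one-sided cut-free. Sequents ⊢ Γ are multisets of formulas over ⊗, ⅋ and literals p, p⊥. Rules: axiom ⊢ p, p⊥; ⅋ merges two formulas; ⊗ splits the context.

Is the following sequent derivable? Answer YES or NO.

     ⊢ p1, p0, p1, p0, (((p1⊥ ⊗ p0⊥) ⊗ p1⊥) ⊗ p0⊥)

Derivation (root first):
[⊗]  ⊢ p1, p0, p1, p0, (((p1⊥ ⊗ p0⊥) ⊗ p1⊥) ⊗ p0⊥)
  [⊗]  ⊢ p1, p0, p1, ((p1⊥ ⊗ p0⊥) ⊗ p1⊥)
    [⊗]  ⊢ p1, p0, (p1⊥ ⊗ p0⊥)
      [Ax]  ⊢ p1, p1⊥
      [Ax]  ⊢ p0, p0⊥
    [Ax]  ⊢ p1, p1⊥
  [Ax]  ⊢ p0, p0⊥

Result: YES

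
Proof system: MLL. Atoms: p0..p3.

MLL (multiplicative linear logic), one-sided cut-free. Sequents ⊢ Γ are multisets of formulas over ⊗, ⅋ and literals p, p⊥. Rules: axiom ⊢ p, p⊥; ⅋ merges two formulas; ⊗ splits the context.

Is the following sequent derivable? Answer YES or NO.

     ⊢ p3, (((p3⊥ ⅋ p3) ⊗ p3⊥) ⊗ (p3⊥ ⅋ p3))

Proof tree:
[⊗]  ⊢ p3, (((p3⊥ ⅋ p3) ⊗ p3⊥) ⊗ (p3⊥ ⅋ p3))
  [⊗]  ⊢ p3, ((p3⊥ ⅋ p3) ⊗ p3⊥)
    [⅋]  ⊢ (p3⊥ ⅋ p3)
      [Ax]  ⊢ p3, p3⊥
    [Ax]  ⊢ p3, p3⊥
  [⅋]  ⊢ (p3⊥ ⅋ p3)
    [Ax]  ⊢ p3, p3⊥

Result: YES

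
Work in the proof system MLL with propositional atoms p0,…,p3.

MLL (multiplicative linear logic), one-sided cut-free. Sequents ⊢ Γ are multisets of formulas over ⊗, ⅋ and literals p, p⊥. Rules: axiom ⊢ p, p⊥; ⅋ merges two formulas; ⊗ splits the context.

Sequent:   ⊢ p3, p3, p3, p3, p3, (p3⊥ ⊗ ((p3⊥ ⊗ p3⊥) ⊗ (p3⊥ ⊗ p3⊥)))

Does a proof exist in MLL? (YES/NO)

Derivation trace:
[⊗]  ⊢ p3, p3, p3, p3, p3, (p3⊥ ⊗ ((p3⊥ ⊗ p3⊥) ⊗ (p3⊥ ⊗ p3⊥)))
  [Ax]  ⊢ p3, p3⊥
  [⊗]  ⊢ p3, p3, p3, p3, ((p3⊥ ⊗ p3⊥) ⊗ (p3⊥ ⊗ p3⊥))
    [⊗]  ⊢ p3, p3, (p3⊥ ⊗ p3⊥)
      [Ax]  ⊢ p3, p3⊥
      [Ax]  ⊢ p3, p3⊥
    [⊗]  ⊢ p3, p3, (p3⊥ ⊗ p3⊥)
      [Ax]  ⊢ p3, p3⊥
      [Ax]  ⊢ p3, p3⊥

Result: YES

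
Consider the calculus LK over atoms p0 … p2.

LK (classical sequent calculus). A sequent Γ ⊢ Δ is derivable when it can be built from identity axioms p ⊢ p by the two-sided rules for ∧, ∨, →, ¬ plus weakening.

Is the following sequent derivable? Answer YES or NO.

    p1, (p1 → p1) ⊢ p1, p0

Derivation (root first):
[→L] p1, (p1 → p1) ⊢ p1, p0
  [Ax] p1 ⊢ p1
  [WR] p1 ⊢ p1, p0
    [Ax] p1 ⊢ p1

Result: YES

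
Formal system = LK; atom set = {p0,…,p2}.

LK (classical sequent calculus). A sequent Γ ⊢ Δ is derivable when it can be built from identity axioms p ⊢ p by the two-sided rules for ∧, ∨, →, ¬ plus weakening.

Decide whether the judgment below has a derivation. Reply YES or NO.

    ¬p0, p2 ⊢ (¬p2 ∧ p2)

Truth-table refutation:
  v=000: Γ:[¬p0=T, p2=F] Δ:[(¬p2 ∧ p2)=F] refutes=False
  v=001: Γ:[¬p0=T, p2=T] Δ:[(¬p2 ∧ p2)=F] refutes=True  ← countermodel

Result: NO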